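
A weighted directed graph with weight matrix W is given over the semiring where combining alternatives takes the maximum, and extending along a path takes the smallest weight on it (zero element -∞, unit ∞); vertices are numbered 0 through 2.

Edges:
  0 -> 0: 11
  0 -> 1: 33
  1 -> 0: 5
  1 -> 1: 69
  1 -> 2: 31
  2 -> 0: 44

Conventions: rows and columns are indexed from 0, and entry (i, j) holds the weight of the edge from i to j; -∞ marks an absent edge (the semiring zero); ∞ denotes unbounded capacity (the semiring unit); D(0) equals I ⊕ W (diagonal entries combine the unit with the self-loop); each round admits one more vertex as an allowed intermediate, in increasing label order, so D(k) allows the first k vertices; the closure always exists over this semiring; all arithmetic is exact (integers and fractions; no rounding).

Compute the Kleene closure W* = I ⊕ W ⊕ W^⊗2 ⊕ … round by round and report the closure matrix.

D(0):
  [∞, 33, -∞]
  [5, ∞, 31]
  [44, -∞, ∞]
D(1):
  [∞, 33, -∞]
  [5, ∞, 31]
  [44, 33, ∞]
D(2):
  [∞, 33, 31]
  [5, ∞, 31]
  [44, 33, ∞]
D(3):
  [∞, 33, 31]
  [31, ∞, 31]
  [44, 33, ∞]
Answer: W* = [[∞, 33, 31], [31, ∞, 31], [44, 33, ∞]]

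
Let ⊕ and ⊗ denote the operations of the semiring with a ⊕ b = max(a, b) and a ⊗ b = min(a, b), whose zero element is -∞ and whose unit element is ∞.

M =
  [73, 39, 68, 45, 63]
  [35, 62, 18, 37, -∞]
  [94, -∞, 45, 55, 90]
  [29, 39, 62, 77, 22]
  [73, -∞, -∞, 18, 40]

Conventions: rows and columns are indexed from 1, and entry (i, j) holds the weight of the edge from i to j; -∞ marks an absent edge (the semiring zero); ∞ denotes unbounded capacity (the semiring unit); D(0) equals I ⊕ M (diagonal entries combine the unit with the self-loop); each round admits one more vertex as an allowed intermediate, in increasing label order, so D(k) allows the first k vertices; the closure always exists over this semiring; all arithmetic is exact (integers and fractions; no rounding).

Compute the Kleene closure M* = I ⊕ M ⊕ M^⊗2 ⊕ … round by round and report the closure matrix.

D(0):
  [∞, 39, 68, 45, 63]
  [35, ∞, 18, 37, -∞]
  [94, -∞, ∞, 55, 90]
  [29, 39, 62, ∞, 22]
  [73, -∞, -∞, 18, ∞]
D(1):
  [∞, 39, 68, 45, 63]
  [35, ∞, 35, 37, 35]
  [94, 39, ∞, 55, 90]
  [29, 39, 62, ∞, 29]
  [73, 39, 68, 45, ∞]
D(2):
  [∞, 39, 68, 45, 63]
  [35, ∞, 35, 37, 35]
  [94, 39, ∞, 55, 90]
  [35, 39, 62, ∞, 35]
  [73, 39, 68, 45, ∞]
D(3):
  [∞, 39, 68, 55, 68]
  [35, ∞, 35, 37, 35]
  [94, 39, ∞, 55, 90]
  [62, 39, 62, ∞, 62]
  [73, 39, 68, 55, ∞]
D(4):
  [∞, 39, 68, 55, 68]
  [37, ∞, 37, 37, 37]
  [94, 39, ∞, 55, 90]
  [62, 39, 62, ∞, 62]
  [73, 39, 68, 55, ∞]
D(5):
  [∞, 39, 68, 55, 68]
  [37, ∞, 37, 37, 37]
  [94, 39, ∞, 55, 90]
  [62, 39, 62, ∞, 62]
  [73, 39, 68, 55, ∞]
Answer: M* = [[∞, 39, 68, 55, 68], [37, ∞, 37, 37, 37], [94, 39, ∞, 55, 90], [62, 39, 62, ∞, 62], [73, 39, 68, 55, ∞]]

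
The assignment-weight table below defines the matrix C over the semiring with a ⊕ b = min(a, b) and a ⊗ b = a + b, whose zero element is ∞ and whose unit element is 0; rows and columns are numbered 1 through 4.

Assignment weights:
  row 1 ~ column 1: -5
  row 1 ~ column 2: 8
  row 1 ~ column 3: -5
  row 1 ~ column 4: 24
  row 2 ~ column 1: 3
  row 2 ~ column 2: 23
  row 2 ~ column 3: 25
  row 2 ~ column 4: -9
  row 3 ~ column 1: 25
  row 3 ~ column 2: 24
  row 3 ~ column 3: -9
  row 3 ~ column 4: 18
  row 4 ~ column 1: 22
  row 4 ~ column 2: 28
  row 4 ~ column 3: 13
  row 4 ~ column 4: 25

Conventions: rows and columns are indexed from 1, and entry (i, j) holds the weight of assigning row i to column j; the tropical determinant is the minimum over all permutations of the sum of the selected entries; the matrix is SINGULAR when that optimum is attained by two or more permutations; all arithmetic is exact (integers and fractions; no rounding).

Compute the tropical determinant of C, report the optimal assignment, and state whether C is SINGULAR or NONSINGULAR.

σ = (1, 2, 3, 4): (-5) + 23 + (-9) + 25 = 34
σ = (1, 2, 4, 3): (-5) + 23 + 18 + 13 = 49
σ = (1, 3, 2, 4): (-5) + 25 + 24 + 25 = 69
σ = (1, 3, 4, 2): (-5) + 25 + 18 + 28 = 66
σ = (1, 4, 2, 3): (-5) + (-9) + 24 + 13 = 23
σ = (1, 4, 3, 2): (-5) + (-9) + (-9) + 28 = 5
σ = (2, 1, 3, 4): 8 + 3 + (-9) + 25 = 27
σ = (2, 1, 4, 3): 8 + 3 + 18 + 13 = 42
σ = (2, 3, 1, 4): 8 + 25 + 25 + 25 = 83
σ = (2, 3, 4, 1): 8 + 25 + 18 + 22 = 73
σ = (2, 4, 1, 3): 8 + (-9) + 25 + 13 = 37
σ = (2, 4, 3, 1): 8 + (-9) + (-9) + 22 = 12
σ = (3, 1, 2, 4): (-5) + 3 + 24 + 25 = 47
σ = (3, 1, 4, 2): (-5) + 3 + 18 + 28 = 44
σ = (3, 2, 1, 4): (-5) + 23 + 25 + 25 = 68
σ = (3, 2, 4, 1): (-5) + 23 + 18 + 22 = 58
σ = (3, 4, 1, 2): (-5) + (-9) + 25 + 28 = 39
σ = (3, 4, 2, 1): (-5) + (-9) + 24 + 22 = 32
σ = (4, 1, 2, 3): 24 + 3 + 24 + 13 = 64
σ = (4, 1, 3, 2): 24 + 3 + (-9) + 28 = 46
σ = (4, 2, 1, 3): 24 + 23 + 25 + 13 = 85
σ = (4, 2, 3, 1): 24 + 23 + (-9) + 22 = 60
σ = (4, 3, 1, 2): 24 + 25 + 25 + 28 = 102
σ = (4, 3, 2, 1): 24 + 25 + 24 + 22 = 95
Optimal value attained by: σ = (1, 4, 3, 2).
Answer: det⊕(C) = 5; verdict: NONSINGULAR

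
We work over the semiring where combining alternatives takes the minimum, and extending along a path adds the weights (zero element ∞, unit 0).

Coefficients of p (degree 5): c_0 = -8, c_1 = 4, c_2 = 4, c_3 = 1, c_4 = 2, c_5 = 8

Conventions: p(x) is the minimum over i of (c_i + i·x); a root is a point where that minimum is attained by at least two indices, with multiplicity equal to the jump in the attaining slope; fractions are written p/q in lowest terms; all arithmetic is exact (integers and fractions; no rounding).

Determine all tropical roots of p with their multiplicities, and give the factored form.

hull edge (i=0, c=-8) to (i=4, c=2): slope 5/2, span 4
hull edge (i=4, c=2) to (i=5, c=8): slope 6, span 1
Factored form: p(x) = 8 ⊗ (x ⊕ (-6)) ⊗ (x ⊕ (-5/2)) ⊗ (x ⊕ (-5/2)) ⊗ (x ⊕ (-5/2)) ⊗ (x ⊕ (-5/2))
Answer: roots = -6 (mult 1), -5/2 (mult 4)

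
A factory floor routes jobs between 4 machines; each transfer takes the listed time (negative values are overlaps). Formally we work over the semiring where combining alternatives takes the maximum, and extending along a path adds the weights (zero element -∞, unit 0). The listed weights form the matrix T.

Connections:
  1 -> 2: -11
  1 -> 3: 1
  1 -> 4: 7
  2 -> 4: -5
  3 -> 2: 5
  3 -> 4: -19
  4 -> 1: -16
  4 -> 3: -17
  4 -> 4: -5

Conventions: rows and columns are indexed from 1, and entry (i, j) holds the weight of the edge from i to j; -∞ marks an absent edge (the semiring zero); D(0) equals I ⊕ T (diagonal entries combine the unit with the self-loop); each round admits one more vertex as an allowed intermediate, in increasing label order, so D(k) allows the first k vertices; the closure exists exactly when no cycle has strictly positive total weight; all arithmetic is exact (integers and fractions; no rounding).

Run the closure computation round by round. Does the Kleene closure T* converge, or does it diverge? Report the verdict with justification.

D(0):
  [0, -11, 1, 7]
  [-∞, 0, -∞, -5]
  [-∞, 5, 0, -19]
  [-16, -∞, -17, 0]
D(1):
  [0, -11, 1, 7]
  [-∞, 0, -∞, -5]
  [-∞, 5, 0, -19]
  [-16, -27, -15, 0]
D(2):
  [0, -11, 1, 7]
  [-∞, 0, -∞, -5]
  [-∞, 5, 0, 0]
  [-16, -27, -15, 0]
D(3):
  [0, 6, 1, 7]
  [-∞, 0, -∞, -5]
  [-∞, 5, 0, 0]
  [-16, -10, -15, 0]
D(4):
  [0, 6, 1, 7]
  [-21, 0, -20, -5]
  [-16, 5, 0, 0]
  [-16, -10, -15, 0]
Key observation: every diagonal entry stays at the unit through all rounds, so no improving cycle exists.
Answer: CONVERGES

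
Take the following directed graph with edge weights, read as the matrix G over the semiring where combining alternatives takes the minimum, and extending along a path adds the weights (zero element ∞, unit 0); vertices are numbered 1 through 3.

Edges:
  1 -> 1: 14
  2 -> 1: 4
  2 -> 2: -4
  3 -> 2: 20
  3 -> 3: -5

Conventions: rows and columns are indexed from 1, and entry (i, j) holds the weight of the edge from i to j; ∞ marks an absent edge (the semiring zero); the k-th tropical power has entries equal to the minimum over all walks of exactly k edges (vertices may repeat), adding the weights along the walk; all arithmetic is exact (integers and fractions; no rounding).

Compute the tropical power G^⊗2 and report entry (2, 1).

G^⊗2:
  [28, ∞, ∞]
  [0, -8, ∞]
  [24, 15, -10]
Key observation: the optimum is the walk 2->2->1, with weight (-4) + 4 = 0.
Optimal value attained by: walk 2->2->1.
Answer: (G^⊗2)[2][1] = 0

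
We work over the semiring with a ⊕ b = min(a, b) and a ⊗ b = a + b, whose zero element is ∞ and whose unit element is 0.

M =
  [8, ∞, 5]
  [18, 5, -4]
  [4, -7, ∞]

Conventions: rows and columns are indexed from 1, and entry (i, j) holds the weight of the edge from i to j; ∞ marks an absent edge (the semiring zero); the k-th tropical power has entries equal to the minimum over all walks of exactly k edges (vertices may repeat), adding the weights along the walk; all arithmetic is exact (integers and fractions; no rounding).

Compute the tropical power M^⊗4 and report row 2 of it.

M^⊗2:
  [9, -2, 13]
  [0, -11, 1]
  [11, -2, -11]
M^⊗3:
  [16, 3, -6]
  [5, -6, -15]
  [-7, -18, -6]
M^⊗4:
  [-2, -13, -1]
  [-11, -22, -10]
  [-2, -13, -22]
Answer: row 2 of M^⊗4 = [-11, -22, -10]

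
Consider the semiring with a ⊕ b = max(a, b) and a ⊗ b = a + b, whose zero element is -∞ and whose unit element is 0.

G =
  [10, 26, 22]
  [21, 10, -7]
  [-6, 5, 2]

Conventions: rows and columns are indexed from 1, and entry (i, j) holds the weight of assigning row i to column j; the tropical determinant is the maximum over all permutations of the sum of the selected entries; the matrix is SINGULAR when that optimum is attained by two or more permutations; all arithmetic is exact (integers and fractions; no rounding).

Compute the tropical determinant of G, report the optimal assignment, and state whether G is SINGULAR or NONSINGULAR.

σ = (1, 2, 3): 10 + 10 + 2 = 22
σ = (1, 3, 2): 10 + (-7) + 5 = 8
σ = (2, 1, 3): 26 + 21 + 2 = 49
σ = (2, 3, 1): 26 + (-7) + (-6) = 13
σ = (3, 1, 2): 22 + 21 + 5 = 48
σ = (3, 2, 1): 22 + 10 + (-6) = 26
Optimal value attained by: σ = (2, 1, 3).
Answer: det⊕(G) = 49; verdict: NONSINGULAR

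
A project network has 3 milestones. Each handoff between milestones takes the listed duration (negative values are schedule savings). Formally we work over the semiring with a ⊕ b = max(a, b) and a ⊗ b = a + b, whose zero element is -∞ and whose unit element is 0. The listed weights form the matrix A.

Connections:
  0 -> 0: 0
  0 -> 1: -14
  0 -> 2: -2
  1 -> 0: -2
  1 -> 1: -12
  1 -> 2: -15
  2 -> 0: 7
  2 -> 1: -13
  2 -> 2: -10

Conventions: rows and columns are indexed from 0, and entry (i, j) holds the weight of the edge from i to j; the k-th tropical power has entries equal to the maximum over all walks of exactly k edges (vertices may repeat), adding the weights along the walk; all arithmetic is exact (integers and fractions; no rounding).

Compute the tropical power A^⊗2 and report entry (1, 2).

A^⊗2:
  [5, -14, -2]
  [-2, -16, -4]
  [7, -7, 5]
Key observation: the optimum is the walk 1->0->2, with weight (-2) + (-2) = -4.
Optimal value attained by: walk 1->0->2.
Answer: (A^⊗2)[1][2] = -4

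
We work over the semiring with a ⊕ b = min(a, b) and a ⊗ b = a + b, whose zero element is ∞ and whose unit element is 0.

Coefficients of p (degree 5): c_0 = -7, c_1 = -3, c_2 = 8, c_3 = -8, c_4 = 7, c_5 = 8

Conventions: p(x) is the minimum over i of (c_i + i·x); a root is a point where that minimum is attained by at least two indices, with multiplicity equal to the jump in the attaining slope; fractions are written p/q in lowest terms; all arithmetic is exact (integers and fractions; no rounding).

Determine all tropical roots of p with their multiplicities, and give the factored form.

hull edge (i=0, c=-7) to (i=3, c=-8): slope -1/3, span 3
hull edge (i=3, c=-8) to (i=5, c=8): slope 8, span 2
Factored form: p(x) = 8 ⊗ (x ⊕ (-8)) ⊗ (x ⊕ (-8)) ⊗ (x ⊕ 1/3) ⊗ (x ⊕ 1/3) ⊗ (x ⊕ 1/3)
Answer: roots = -8 (mult 2), 1/3 (mult 3)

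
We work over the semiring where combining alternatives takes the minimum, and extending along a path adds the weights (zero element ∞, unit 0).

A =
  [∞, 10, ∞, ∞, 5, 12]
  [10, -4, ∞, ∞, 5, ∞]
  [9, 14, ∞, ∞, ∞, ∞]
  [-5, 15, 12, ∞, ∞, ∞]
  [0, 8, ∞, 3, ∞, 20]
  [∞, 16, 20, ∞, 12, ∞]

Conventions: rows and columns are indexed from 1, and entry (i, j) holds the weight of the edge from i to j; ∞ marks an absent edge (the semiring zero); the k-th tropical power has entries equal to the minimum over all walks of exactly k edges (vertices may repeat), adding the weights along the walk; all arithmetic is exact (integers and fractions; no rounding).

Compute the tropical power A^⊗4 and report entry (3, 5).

A^⊗2:
  [5, 6, 32, 8, 15, 25]
  [5, -8, ∞, 8, 1, 22]
  [24, 10, ∞, ∞, 14, 21]
  [21, 5, ∞, ∞, 0, 7]
  [-2, 4, 15, ∞, 5, 12]
  [12, 12, ∞, 15, 21, 32]
A^⊗3:
  [3, 2, 20, 18, 10, 17]
  [1, -12, 20, 4, -3, 17]
  [14, 6, 41, 17, 15, 34]
  [0, 1, 27, 3, 10, 20]
  [5, 0, 32, 8, 3, 10]
  [10, 8, 27, 24, 17, 24]
A^⊗4:
  [10, -2, 30, 13, 7, 15]
  [-3, -16, 16, 0, -7, 13]
  [12, 2, 29, 18, 11, 26]
  [-2, -3, 15, 13, 5, 12]
  [3, -4, 20, 6, 5, 17]
  [17, 4, 36, 20, 13, 22]
Key observation: the optimum is the walk 3->2->2->2->5, with weight 14 + (-4) + (-4) + 5 = 11.
Optimal value attained by: walk 3->2->2->2->5.
Answer: (A^⊗4)[3][5] = 11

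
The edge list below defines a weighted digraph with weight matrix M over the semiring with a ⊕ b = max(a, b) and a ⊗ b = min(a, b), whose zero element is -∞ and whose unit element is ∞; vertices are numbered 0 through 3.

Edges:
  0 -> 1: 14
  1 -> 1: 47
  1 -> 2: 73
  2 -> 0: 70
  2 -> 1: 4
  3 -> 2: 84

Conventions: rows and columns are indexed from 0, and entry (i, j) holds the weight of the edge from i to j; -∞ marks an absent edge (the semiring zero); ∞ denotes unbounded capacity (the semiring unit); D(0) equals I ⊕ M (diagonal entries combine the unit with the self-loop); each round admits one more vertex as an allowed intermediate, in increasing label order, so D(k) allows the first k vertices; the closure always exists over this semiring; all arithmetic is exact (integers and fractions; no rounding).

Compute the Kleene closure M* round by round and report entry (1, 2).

D(0):
  [∞, 14, -∞, -∞]
  [-∞, ∞, 73, -∞]
  [70, 4, ∞, -∞]
  [-∞, -∞, 84, ∞]
D(1):
  [∞, 14, -∞, -∞]
  [-∞, ∞, 73, -∞]
  [70, 14, ∞, -∞]
  [-∞, -∞, 84, ∞]
D(2):
  [∞, 14, 14, -∞]
  [-∞, ∞, 73, -∞]
  [70, 14, ∞, -∞]
  [-∞, -∞, 84, ∞]
D(3):
  [∞, 14, 14, -∞]
  [70, ∞, 73, -∞]
  [70, 14, ∞, -∞]
  [70, 14, 84, ∞]
D(4):
  [∞, 14, 14, -∞]
  [70, ∞, 73, -∞]
  [70, 14, ∞, -∞]
  [70, 14, 84, ∞]
Answer: M*[1][2] = 73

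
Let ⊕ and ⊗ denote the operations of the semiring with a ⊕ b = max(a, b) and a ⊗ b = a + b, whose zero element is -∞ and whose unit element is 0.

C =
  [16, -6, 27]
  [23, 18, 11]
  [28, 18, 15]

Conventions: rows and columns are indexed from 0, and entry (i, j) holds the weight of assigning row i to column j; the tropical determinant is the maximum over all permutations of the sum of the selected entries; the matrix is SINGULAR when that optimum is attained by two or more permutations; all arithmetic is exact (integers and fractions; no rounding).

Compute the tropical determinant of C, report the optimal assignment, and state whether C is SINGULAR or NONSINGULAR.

σ = (0, 1, 2): 16 + 18 + 15 = 49
σ = (0, 2, 1): 16 + 11 + 18 = 45
σ = (1, 0, 2): (-6) + 23 + 15 = 32
σ = (1, 2, 0): (-6) + 11 + 28 = 33
σ = (2, 0, 1): 27 + 23 + 18 = 68
σ = (2, 1, 0): 27 + 18 + 28 = 73
Optimal value attained by: σ = (2, 1, 0).
Answer: det⊕(C) = 73; verdict: NONSINGULAR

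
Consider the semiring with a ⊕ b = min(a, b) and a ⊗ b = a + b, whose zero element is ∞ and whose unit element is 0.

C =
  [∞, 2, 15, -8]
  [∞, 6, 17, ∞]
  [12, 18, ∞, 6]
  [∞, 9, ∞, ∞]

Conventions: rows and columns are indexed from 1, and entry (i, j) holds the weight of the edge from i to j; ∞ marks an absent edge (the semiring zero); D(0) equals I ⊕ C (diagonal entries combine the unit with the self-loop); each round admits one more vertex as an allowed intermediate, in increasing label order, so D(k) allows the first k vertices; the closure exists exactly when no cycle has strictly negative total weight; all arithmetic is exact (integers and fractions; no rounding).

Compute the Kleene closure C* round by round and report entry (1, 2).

D(0):
  [0, 2, 15, -8]
  [∞, 0, 17, ∞]
  [12, 18, 0, 6]
  [∞, 9, ∞, 0]
D(1):
  [0, 2, 15, -8]
  [∞, 0, 17, ∞]
  [12, 14, 0, 4]
  [∞, 9, ∞, 0]
D(2):
  [0, 2, 15, -8]
  [∞, 0, 17, ∞]
  [12, 14, 0, 4]
  [∞, 9, 26, 0]
D(3):
  [0, 2, 15, -8]
  [29, 0, 17, 21]
  [12, 14, 0, 4]
  [38, 9, 26, 0]
D(4):
  [0, 1, 15, -8]
  [29, 0, 17, 21]
  [12, 13, 0, 4]
  [38, 9, 26, 0]
Answer: C*[1][2] = 1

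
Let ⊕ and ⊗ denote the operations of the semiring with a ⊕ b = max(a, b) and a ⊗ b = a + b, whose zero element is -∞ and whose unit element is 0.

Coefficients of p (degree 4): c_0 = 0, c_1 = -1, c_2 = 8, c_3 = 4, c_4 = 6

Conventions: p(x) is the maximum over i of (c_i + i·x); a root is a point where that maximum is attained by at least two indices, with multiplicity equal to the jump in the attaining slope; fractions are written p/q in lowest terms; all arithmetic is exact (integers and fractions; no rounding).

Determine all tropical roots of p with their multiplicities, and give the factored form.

hull edge (i=0, c=0) to (i=2, c=8): slope 4, span 2
hull edge (i=2, c=8) to (i=4, c=6): slope -1, span 2
Factored form: p(x) = 6 ⊗ (x ⊕ (-4)) ⊗ (x ⊕ (-4)) ⊗ (x ⊕ 1) ⊗ (x ⊕ 1)
Answer: roots = -4 (mult 2), 1 (mult 2)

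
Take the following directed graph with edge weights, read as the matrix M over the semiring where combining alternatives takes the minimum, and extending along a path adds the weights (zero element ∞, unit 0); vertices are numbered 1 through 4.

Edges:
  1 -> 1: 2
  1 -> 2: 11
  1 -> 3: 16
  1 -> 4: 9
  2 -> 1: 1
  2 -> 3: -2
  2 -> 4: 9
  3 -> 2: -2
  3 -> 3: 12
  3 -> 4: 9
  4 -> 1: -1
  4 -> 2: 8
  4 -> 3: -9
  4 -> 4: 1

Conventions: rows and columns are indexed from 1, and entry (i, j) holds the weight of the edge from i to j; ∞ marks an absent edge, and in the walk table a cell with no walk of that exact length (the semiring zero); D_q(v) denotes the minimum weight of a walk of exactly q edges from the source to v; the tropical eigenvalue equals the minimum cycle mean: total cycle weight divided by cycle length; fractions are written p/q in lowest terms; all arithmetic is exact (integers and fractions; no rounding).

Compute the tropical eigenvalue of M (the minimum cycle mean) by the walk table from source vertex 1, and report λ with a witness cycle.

q=0: [0, ∞, ∞, ∞]
q=1: [2, 11, 16, 9]
q=2: [4, 13, 0, 10]
q=3: [6, -2, 1, 9]
q=4: [-1, -1, -4, 7]
Optimal cycle mean attained by: cycle 2->3->2, total (-2) + (-2), length 2.
Answer: λ = -2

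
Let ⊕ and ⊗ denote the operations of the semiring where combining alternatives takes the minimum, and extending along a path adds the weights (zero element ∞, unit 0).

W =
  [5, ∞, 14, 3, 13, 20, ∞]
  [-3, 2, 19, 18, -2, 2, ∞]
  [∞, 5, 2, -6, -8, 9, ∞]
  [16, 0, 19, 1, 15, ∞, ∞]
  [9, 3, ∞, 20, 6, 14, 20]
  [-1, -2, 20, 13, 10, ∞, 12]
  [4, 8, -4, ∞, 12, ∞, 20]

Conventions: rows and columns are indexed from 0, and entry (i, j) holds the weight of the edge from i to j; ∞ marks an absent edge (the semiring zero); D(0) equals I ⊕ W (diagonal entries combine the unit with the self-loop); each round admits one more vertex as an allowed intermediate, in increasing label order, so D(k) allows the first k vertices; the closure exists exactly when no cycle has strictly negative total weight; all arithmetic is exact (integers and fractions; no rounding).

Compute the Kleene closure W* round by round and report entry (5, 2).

D(0):
  [0, ∞, 14, 3, 13, 20, ∞]
  [-3, 0, 19, 18, -2, 2, ∞]
  [∞, 5, 0, -6, -8, 9, ∞]
  [16, 0, 19, 0, 15, ∞, ∞]
  [9, 3, ∞, 20, 0, 14, 20]
  [-1, -2, 20, 13, 10, 0, 12]
  [4, 8, -4, ∞, 12, ∞, 0]
D(1):
  [0, ∞, 14, 3, 13, 20, ∞]
  [-3, 0, 11, 0, -2, 2, ∞]
  [∞, 5, 0, -6, -8, 9, ∞]
  [16, 0, 19, 0, 15, 36, ∞]
  [9, 3, 23, 12, 0, 14, 20]
  [-1, -2, 13, 2, 10, 0, 12]
  [4, 8, -4, 7, 12, 24, 0]
D(2):
  [0, ∞, 14, 3, 13, 20, ∞]
  [-3, 0, 11, 0, -2, 2, ∞]
  [2, 5, 0, -6, -8, 7, ∞]
  [-3, 0, 11, 0, -2, 2, ∞]
  [0, 3, 14, 3, 0, 5, 20]
  [-5, -2, 9, -2, -4, 0, 12]
  [4, 8, -4, 7, 6, 10, 0]
D(3):
  [0, 19, 14, 3, 6, 20, ∞]
  [-3, 0, 11, 0, -2, 2, ∞]
  [2, 5, 0, -6, -8, 7, ∞]
  [-3, 0, 11, 0, -2, 2, ∞]
  [0, 3, 14, 3, 0, 5, 20]
  [-5, -2, 9, -2, -4, 0, 12]
  [-2, 1, -4, -10, -12, 3, 0]
D(4):
  [0, 3, 14, 3, 1, 5, ∞]
  [-3, 0, 11, 0, -2, 2, ∞]
  [-9, -6, 0, -6, -8, -4, ∞]
  [-3, 0, 11, 0, -2, 2, ∞]
  [0, 3, 14, 3, 0, 5, 20]
  [-5, -2, 9, -2, -4, 0, 12]
  [-13, -10, -4, -10, -12, -8, 0]
D(5):
  [0, 3, 14, 3, 1, 5, 21]
  [-3, 0, 11, 0, -2, 2, 18]
  [-9, -6, 0, -6, -8, -4, 12]
  [-3, 0, 11, 0, -2, 2, 18]
  [0, 3, 14, 3, 0, 5, 20]
  [-5, -2, 9, -2, -4, 0, 12]
  [-13, -10, -4, -10, -12, -8, 0]
D(6):
  [0, 3, 14, 3, 1, 5, 17]
  [-3, 0, 11, 0, -2, 2, 14]
  [-9, -6, 0, -6, -8, -4, 8]
  [-3, 0, 11, 0, -2, 2, 14]
  [0, 3, 14, 3, 0, 5, 17]
  [-5, -2, 9, -2, -4, 0, 12]
  [-13, -10, -4, -10, -12, -8, 0]
D(7):
  [0, 3, 13, 3, 1, 5, 17]
  [-3, 0, 10, 0, -2, 2, 14]
  [-9, -6, 0, -6, -8, -4, 8]
  [-3, 0, 10, 0, -2, 2, 14]
  [0, 3, 13, 3, 0, 5, 17]
  [-5, -2, 8, -2, -4, 0, 12]
  [-13, -10, -4, -10, -12, -8, 0]
Answer: W*[5][2] = 8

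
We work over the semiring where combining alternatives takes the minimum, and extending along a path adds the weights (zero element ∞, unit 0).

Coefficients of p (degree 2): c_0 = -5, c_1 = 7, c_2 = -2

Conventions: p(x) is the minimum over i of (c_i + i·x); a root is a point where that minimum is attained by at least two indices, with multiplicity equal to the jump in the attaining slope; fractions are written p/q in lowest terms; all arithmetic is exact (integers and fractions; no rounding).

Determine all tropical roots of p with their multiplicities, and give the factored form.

hull edge (i=0, c=-5) to (i=2, c=-2): slope 3/2, span 2
Factored form: p(x) = -2 ⊗ (x ⊕ (-3/2)) ⊗ (x ⊕ (-3/2))
Answer: roots = -3/2 (mult 2)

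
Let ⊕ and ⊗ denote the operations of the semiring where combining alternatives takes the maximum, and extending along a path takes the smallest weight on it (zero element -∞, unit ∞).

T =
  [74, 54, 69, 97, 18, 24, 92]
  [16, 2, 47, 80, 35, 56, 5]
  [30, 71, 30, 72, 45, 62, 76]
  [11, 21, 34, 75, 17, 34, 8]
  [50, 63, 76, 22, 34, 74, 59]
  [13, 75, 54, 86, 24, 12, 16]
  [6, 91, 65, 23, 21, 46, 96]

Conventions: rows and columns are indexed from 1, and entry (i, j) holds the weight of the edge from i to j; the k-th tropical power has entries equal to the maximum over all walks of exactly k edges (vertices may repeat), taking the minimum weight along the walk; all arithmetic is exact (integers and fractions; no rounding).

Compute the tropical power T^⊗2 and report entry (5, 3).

T^⊗2:
  [74, 91, 69, 75, 45, 62, 92]
  [35, 56, 54, 75, 45, 47, 47]
  [45, 76, 65, 72, 35, 56, 76]
  [30, 34, 34, 75, 34, 34, 34]
  [50, 74, 59, 74, 45, 62, 76]
  [30, 54, 47, 75, 45, 56, 54]
  [30, 91, 65, 80, 45, 62, 96]
Key observation: the optimum is the walk 5->7->3, with weight 59 min 65 = 59.
Optimal value attained by: walk 5->7->3.
Answer: (T^⊗2)[5][3] = 59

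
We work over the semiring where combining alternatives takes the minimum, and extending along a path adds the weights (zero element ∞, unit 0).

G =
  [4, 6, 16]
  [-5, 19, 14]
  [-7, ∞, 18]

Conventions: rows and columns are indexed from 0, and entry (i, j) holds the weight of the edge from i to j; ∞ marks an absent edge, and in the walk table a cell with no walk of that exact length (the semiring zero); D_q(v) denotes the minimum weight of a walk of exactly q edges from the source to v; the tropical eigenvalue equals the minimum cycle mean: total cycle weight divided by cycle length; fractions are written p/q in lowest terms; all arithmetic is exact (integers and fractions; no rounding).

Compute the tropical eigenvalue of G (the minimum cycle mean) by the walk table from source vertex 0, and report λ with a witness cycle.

q=0: [0, ∞, ∞]
q=1: [4, 6, 16]
q=2: [1, 10, 20]
q=3: [5, 7, 17]
Optimal cycle mean attained by: cycle 0->1->0, total 6 + (-5), length 2.
Answer: λ = 1/2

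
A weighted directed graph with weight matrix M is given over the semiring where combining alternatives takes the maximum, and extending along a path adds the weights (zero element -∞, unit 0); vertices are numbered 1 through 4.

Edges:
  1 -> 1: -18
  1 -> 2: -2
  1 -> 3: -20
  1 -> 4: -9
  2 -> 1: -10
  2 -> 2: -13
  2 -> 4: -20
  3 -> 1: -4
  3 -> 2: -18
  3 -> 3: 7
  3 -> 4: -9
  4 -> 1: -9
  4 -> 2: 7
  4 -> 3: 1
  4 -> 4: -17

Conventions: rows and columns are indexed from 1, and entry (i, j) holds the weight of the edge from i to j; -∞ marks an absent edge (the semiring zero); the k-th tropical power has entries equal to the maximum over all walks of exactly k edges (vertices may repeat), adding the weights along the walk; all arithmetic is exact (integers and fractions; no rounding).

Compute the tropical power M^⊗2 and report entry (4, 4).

M^⊗2:
  [-12, -2, -8, -22]
  [-23, -12, -19, -19]
  [3, -2, 14, -2]
  [-3, -6, 8, -8]
Key observation: the optimum is the walk 4->3->4, with weight 1 + (-9) = -8.
Optimal value attained by: walk 4->3->4.
Answer: (M^⊗2)[4][4] = -8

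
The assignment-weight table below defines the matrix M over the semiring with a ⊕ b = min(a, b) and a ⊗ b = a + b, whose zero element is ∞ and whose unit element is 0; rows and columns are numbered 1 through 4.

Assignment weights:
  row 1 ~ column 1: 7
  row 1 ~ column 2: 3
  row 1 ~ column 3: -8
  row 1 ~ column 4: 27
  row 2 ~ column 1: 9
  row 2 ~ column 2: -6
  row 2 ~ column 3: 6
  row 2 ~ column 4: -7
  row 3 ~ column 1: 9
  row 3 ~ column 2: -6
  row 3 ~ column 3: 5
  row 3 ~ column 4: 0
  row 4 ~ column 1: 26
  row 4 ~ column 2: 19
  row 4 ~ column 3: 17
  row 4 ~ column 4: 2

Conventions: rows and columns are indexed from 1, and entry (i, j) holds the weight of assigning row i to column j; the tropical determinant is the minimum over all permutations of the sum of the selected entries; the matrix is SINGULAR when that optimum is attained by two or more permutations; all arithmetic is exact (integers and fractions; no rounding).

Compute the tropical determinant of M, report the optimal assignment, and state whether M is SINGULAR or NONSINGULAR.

σ = (1, 2, 3, 4): 7 + (-6) + 5 + 2 = 8
σ = (1, 2, 4, 3): 7 + (-6) + 0 + 17 = 18
σ = (1, 3, 2, 4): 7 + 6 + (-6) + 2 = 9
σ = (1, 3, 4, 2): 7 + 6 + 0 + 19 = 32
σ = (1, 4, 2, 3): 7 + (-7) + (-6) + 17 = 11
σ = (1, 4, 3, 2): 7 + (-7) + 5 + 19 = 24
σ = (2, 1, 3, 4): 3 + 9 + 5 + 2 = 19
σ = (2, 1, 4, 3): 3 + 9 + 0 + 17 = 29
σ = (2, 3, 1, 4): 3 + 6 + 9 + 2 = 20
σ = (2, 3, 4, 1): 3 + 6 + 0 + 26 = 35
σ = (2, 4, 1, 3): 3 + (-7) + 9 + 17 = 22
σ = (2, 4, 3, 1): 3 + (-7) + 5 + 26 = 27
σ = (3, 1, 2, 4): (-8) + 9 + (-6) + 2 = -3
σ = (3, 1, 4, 2): (-8) + 9 + 0 + 19 = 20
σ = (3, 2, 1, 4): (-8) + (-6) + 9 + 2 = -3
σ = (3, 2, 4, 1): (-8) + (-6) + 0 + 26 = 12
σ = (3, 4, 1, 2): (-8) + (-7) + 9 + 19 = 13
σ = (3, 4, 2, 1): (-8) + (-7) + (-6) + 26 = 5
σ = (4, 1, 2, 3): 27 + 9 + (-6) + 17 = 47
σ = (4, 1, 3, 2): 27 + 9 + 5 + 19 = 60
σ = (4, 2, 1, 3): 27 + (-6) + 9 + 17 = 47
σ = (4, 2, 3, 1): 27 + (-6) + 5 + 26 = 52
σ = (4, 3, 1, 2): 27 + 6 + 9 + 19 = 61
σ = (4, 3, 2, 1): 27 + 6 + (-6) + 26 = 53
Optimal value attained by: σ = (3, 1, 2, 4).
Answer: det⊕(M) = -3; verdict: SINGULAR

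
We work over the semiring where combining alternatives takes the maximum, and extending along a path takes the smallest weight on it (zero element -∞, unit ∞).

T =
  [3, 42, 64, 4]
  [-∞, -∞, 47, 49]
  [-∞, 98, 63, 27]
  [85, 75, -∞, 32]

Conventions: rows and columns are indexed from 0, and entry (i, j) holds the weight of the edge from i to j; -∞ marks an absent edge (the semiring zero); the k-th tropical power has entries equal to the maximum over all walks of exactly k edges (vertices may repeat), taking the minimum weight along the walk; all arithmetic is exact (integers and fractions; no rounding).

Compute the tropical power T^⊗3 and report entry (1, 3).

T^⊗2:
  [4, 64, 63, 42]
  [49, 49, 47, 32]
  [27, 63, 63, 49]
  [32, 42, 64, 49]
T^⊗3:
  [42, 63, 63, 49]
  [32, 47, 49, 49]
  [49, 63, 63, 49]
  [49, 64, 63, 42]
Key observation: the optimum is the walk 1->3->1->3, with weight 49 min 75 min 49 = 49.
Optimal value attained by: walk 1->3->1->3.
Answer: (T^⊗3)[1][3] = 49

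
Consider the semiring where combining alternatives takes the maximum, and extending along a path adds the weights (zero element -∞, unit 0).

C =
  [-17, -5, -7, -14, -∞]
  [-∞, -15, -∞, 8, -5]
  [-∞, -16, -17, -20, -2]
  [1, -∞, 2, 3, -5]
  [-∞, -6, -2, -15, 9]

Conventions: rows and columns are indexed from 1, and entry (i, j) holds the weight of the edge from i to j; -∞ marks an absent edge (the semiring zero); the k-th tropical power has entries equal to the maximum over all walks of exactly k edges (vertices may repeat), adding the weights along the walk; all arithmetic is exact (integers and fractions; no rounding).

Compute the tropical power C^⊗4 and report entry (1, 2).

C^⊗2:
  [-13, -20, -12, 3, -9]
  [9, -11, 10, 11, 4]
  [-19, -8, -4, -8, 7]
  [4, -4, 5, 6, 4]
  [-14, 3, 7, 2, 18]
C^⊗3:
  [4, -15, 5, 6, 0]
  [12, 4, 13, 14, 13]
  [-7, 1, 5, 0, 16]
  [7, -1, 8, 9, 13]
  [3, 12, 16, 11, 27]
C^⊗4:
  [7, -1, 8, 9, 9]
  [15, 7, 16, 17, 22]
  [1, 10, 14, 9, 25]
  [10, 7, 11, 12, 22]
  [12, 21, 25, 20, 36]
Key observation: the optimum is the walk 1->2->4->1->2, with weight (-5) + 8 + 1 + (-5) = -1.
Optimal value attained by: walk 1->2->4->1->2.
Answer: (C^⊗4)[1][2] = -1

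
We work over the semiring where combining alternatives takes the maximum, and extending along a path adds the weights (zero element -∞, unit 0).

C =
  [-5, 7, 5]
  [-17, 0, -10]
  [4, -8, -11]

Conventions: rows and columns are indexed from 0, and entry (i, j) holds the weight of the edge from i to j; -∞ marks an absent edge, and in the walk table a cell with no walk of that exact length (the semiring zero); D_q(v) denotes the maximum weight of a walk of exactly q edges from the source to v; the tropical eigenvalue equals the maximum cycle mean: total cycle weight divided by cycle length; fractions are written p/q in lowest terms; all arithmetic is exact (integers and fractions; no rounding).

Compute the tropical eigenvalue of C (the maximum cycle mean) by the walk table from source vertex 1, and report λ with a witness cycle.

q=0: [-∞, 0, -∞]
q=1: [-17, 0, -10]
q=2: [-6, 0, -10]
q=3: [-6, 1, -1]
Optimal cycle mean attained by: cycle 0->2->0, total 5 + 4, length 2.
Answer: λ = 9/2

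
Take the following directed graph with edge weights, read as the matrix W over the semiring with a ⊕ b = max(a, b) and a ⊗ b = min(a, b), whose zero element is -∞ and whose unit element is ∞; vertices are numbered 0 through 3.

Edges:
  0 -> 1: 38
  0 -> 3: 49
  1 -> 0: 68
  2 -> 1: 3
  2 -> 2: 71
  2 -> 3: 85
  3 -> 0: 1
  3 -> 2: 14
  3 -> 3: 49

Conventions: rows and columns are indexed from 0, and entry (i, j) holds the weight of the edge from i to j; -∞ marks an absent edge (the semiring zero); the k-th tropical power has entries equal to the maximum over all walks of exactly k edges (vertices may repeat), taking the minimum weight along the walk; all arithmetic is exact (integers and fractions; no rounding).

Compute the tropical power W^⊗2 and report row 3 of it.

W^⊗2:
  [38, -∞, 14, 49]
  [-∞, 38, -∞, 49]
  [3, 3, 71, 71]
  [1, 3, 14, 49]
Answer: row 3 of W^⊗2 = [1, 3, 14, 49]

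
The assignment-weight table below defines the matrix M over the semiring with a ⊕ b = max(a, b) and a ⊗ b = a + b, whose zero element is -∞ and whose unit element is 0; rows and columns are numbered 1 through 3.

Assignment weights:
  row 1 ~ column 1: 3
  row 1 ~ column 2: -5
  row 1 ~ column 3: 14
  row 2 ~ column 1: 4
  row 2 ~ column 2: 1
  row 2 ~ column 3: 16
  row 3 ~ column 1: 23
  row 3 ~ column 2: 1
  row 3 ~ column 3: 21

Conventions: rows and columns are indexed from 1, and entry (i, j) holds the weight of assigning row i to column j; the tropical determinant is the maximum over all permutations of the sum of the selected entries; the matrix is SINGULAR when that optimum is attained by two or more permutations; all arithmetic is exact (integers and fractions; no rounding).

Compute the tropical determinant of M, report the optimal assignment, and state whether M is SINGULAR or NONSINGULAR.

σ = (1, 2, 3): 3 + 1 + 21 = 25
σ = (1, 3, 2): 3 + 16 + 1 = 20
σ = (2, 1, 3): (-5) + 4 + 21 = 20
σ = (2, 3, 1): (-5) + 16 + 23 = 34
σ = (3, 1, 2): 14 + 4 + 1 = 19
σ = (3, 2, 1): 14 + 1 + 23 = 38
Optimal value attained by: σ = (3, 2, 1).
Answer: det⊕(M) = 38; verdict: NONSINGULAR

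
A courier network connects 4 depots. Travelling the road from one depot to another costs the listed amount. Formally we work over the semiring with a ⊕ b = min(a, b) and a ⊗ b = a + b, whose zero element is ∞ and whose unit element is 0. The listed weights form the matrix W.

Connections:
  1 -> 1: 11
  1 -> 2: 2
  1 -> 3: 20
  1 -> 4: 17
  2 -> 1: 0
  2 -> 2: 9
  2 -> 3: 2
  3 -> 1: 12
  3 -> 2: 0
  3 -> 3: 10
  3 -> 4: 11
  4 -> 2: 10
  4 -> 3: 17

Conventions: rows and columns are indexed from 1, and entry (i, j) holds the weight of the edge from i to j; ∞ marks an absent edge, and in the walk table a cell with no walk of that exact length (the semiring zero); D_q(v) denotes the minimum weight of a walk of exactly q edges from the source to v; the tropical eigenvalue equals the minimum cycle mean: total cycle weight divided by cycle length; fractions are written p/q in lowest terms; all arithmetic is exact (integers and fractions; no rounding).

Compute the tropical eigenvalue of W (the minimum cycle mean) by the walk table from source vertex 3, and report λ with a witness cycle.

q=0: [∞, ∞, 0, ∞]
q=1: [12, 0, 10, 11]
q=2: [0, 9, 2, 21]
q=3: [9, 2, 11, 13]
q=4: [2, 11, 4, 22]
Optimal cycle mean attained by: cycle 1->2->1, total 2 + 0, length 2.
Answer: λ = 1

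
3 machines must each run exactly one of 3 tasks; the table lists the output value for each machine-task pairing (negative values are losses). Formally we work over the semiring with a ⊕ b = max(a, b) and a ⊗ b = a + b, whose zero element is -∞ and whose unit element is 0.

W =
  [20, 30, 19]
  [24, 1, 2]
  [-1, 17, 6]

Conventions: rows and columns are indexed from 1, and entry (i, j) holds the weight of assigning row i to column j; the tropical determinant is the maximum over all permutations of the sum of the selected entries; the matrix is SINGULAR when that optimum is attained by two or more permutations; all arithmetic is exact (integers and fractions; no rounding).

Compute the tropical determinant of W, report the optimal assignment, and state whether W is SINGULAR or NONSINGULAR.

σ = (1, 2, 3): 20 + 1 + 6 = 27
σ = (1, 3, 2): 20 + 2 + 17 = 39
σ = (2, 1, 3): 30 + 24 + 6 = 60
σ = (2, 3, 1): 30 + 2 + (-1) = 31
σ = (3, 1, 2): 19 + 24 + 17 = 60
σ = (3, 2, 1): 19 + 1 + (-1) = 19
Optimal value attained by: σ = (2, 1, 3).
Answer: det⊕(W) = 60; verdict: SINGULAR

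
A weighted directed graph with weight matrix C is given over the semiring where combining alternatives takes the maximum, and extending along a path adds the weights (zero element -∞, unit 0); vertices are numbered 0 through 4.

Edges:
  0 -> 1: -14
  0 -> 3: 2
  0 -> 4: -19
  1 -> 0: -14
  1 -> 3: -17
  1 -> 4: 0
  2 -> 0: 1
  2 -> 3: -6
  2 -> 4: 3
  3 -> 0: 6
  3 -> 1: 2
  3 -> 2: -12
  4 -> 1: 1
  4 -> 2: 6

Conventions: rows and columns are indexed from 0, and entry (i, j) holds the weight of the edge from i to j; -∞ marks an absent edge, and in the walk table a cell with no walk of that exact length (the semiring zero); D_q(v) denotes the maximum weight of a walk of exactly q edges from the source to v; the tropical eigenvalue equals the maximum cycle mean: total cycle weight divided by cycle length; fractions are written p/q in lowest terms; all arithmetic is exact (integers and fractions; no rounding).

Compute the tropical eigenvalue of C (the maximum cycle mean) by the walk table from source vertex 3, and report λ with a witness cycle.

q=0: [-∞, -∞, -∞, 0, -∞]
q=1: [6, 2, -12, -∞, -∞]
q=2: [-11, -8, -∞, 8, 2]
q=3: [14, 10, 8, -9, -8]
q=4: [9, 0, -2, 16, 11]
q=5: [22, 18, 17, 11, 1]
Optimal cycle mean attained by: cycle 2->4->2, total 3 + 6, length 2.
Answer: λ = 9/2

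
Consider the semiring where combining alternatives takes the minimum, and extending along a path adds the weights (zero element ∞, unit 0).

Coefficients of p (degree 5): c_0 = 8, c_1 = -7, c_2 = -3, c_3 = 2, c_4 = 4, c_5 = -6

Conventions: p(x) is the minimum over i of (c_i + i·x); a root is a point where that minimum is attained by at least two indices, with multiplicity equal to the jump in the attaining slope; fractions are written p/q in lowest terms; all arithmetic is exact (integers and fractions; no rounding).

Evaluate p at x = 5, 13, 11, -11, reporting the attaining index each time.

p(5) = min(8+0·5=8, -7+1·5=-2, -3+2·5=7, 2+3·5=17, 4+4·5=24, -6+5·5=19) = -2 (attained by i=1)
p(13) = min(8+0·13=8, -7+1·13=6, -3+2·13=23, 2+3·13=41, 4+4·13=56, -6+5·13=59) = 6 (attained by i=1)
p(11) = min(8+0·11=8, -7+1·11=4, -3+2·11=19, 2+3·11=35, 4+4·11=48, -6+5·11=49) = 4 (attained by i=1)
p(-11) = min(8+0·(-11)=8, -7+1·(-11)=-18, -3+2·(-11)=-25, 2+3·(-11)=-31, 4+4·(-11)=-40, -6+5·(-11)=-61) = -61 (attained by i=5)
Answer: p(5) = -2; p(13) = 6; p(11) = 4; p(-11) = -61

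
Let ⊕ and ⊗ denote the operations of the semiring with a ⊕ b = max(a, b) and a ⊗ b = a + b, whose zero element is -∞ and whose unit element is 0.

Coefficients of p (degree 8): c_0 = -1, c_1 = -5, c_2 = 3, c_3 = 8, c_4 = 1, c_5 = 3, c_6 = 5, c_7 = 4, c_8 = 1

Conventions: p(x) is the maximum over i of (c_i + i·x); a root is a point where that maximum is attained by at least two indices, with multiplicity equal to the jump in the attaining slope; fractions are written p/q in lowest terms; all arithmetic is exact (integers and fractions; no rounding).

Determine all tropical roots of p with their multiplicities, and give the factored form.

hull edge (i=0, c=-1) to (i=3, c=8): slope 3, span 3
hull edge (i=3, c=8) to (i=7, c=4): slope -1, span 4
hull edge (i=7, c=4) to (i=8, c=1): slope -3, span 1
Factored form: p(x) = 1 ⊗ (x ⊕ (-3)) ⊗ (x ⊕ (-3)) ⊗ (x ⊕ (-3)) ⊗ (x ⊕ 1) ⊗ (x ⊕ 1) ⊗ (x ⊕ 1) ⊗ (x ⊕ 1) ⊗ (x ⊕ 3)
Answer: roots = -3 (mult 3), 1 (mult 4), 3 (mult 1)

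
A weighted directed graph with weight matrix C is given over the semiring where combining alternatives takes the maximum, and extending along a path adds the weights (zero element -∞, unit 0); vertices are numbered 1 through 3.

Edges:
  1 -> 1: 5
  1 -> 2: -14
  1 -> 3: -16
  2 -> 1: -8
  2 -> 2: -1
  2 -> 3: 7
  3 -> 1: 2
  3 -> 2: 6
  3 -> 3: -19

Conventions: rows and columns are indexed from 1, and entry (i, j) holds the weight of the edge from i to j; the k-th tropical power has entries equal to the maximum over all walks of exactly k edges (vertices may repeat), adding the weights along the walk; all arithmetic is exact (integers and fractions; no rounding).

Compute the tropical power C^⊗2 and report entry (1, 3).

C^⊗2:
  [10, -9, -7]
  [9, 13, 6]
  [7, 5, 13]
Key observation: the optimum is the walk 1->2->3, with weight (-14) + 7 = -7.
Optimal value attained by: walk 1->2->3.
Answer: (C^⊗2)[1][3] = -7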